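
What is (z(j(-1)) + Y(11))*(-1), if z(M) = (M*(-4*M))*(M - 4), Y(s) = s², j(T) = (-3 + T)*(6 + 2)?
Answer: -147577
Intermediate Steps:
j(T) = -24 + 8*T (j(T) = (-3 + T)*8 = -24 + 8*T)
z(M) = -4*M²*(-4 + M) (z(M) = (-4*M²)*(-4 + M) = -4*M²*(-4 + M))
(z(j(-1)) + Y(11))*(-1) = (4*(-24 + 8*(-1))²*(4 - (-24 + 8*(-1))) + 11²)*(-1) = (4*(-24 - 8)²*(4 - (-24 - 8)) + 121)*(-1) = (4*(-32)²*(4 - 1*(-32)) + 121)*(-1) = (4*1024*(4 + 32) + 121)*(-1) = (4*1024*36 + 121)*(-1) = (147456 + 121)*(-1) = 147577*(-1) = -147577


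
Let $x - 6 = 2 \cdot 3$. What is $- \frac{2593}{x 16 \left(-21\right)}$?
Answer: $\frac{2593}{4032} \approx 0.64311$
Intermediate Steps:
$x = 12$ ($x = 6 + 2 \cdot 3 = 6 + 6 = 12$)
$- \frac{2593}{x 16 \left(-21\right)} = - \frac{2593}{12 \cdot 16 \left(-21\right)} = - \frac{2593}{192 \left(-21\right)} = - \frac{2593}{-4032} = \left(-2593\right) \left(- \frac{1}{4032}\right) = \frac{2593}{4032}$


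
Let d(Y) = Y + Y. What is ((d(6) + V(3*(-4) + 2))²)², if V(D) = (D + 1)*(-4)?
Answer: 5308416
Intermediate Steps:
V(D) = -4 - 4*D (V(D) = (1 + D)*(-4) = -4 - 4*D)
d(Y) = 2*Y
((d(6) + V(3*(-4) + 2))²)² = ((2*6 + (-4 - 4*(3*(-4) + 2)))²)² = ((12 + (-4 - 4*(-12 + 2)))²)² = ((12 + (-4 - 4*(-10)))²)² = ((12 + (-4 + 40))²)² = ((12 + 36)²)² = (48²)² = 2304² = 5308416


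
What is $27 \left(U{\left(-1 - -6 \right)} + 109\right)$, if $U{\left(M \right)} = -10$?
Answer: $2673$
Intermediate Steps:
$27 \left(U{\left(-1 - -6 \right)} + 109\right) = 27 \left(-10 + 109\right) = 27 \cdot 99 = 2673$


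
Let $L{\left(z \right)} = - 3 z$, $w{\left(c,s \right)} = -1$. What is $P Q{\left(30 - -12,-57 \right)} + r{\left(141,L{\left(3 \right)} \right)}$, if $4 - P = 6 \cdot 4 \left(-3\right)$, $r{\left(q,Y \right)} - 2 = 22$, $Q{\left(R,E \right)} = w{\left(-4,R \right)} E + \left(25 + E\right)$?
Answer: $1924$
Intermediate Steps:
$Q{\left(R,E \right)} = 25$ ($Q{\left(R,E \right)} = - E + \left(25 + E\right) = 25$)
$r{\left(q,Y \right)} = 24$ ($r{\left(q,Y \right)} = 2 + 22 = 24$)
$P = 76$ ($P = 4 - 6 \cdot 4 \left(-3\right) = 4 - 24 \left(-3\right) = 4 - -72 = 4 + 72 = 76$)
$P Q{\left(30 - -12,-57 \right)} + r{\left(141,L{\left(3 \right)} \right)} = 76 \cdot 25 + 24 = 1900 + 24 = 1924$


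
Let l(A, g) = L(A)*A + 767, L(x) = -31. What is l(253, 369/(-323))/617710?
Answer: -3538/308855 ≈ -0.011455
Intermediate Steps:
l(A, g) = 767 - 31*A (l(A, g) = -31*A + 767 = 767 - 31*A)
l(253, 369/(-323))/617710 = (767 - 31*253)/617710 = (767 - 7843)*(1/617710) = -7076*1/617710 = -3538/308855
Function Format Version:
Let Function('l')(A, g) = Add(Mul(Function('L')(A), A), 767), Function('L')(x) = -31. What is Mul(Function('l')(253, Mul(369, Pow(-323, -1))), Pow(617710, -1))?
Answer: Rational(-3538, 308855) ≈ -0.011455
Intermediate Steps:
Function('l')(A, g) = Add(767, Mul(-31, A)) (Function('l')(A, g) = Add(Mul(-31, A), 767) = Add(767, Mul(-31, A)))
Mul(Function('l')(253, Mul(369, Pow(-323, -1))), Pow(617710, -1)) = Mul(Add(767, Mul(-31, 253)), Pow(617710, -1)) = Mul(Add(767, -7843), Rational(1, 617710)) = Mul(-7076, Rational(1, 617710)) = Rational(-3538, 308855)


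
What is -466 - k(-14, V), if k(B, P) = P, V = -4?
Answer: -462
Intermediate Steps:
-466 - k(-14, V) = -466 - 1*(-4) = -466 + 4 = -462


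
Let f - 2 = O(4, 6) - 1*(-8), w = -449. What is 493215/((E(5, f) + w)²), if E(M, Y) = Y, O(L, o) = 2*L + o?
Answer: 98643/36125 ≈ 2.7306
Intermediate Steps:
O(L, o) = o + 2*L
f = 24 (f = 2 + ((6 + 2*4) - 1*(-8)) = 2 + ((6 + 8) + 8) = 2 + (14 + 8) = 2 + 22 = 24)
493215/((E(5, f) + w)²) = 493215/((24 - 449)²) = 493215/((-425)²) = 493215/180625 = 493215*(1/180625) = 98643/36125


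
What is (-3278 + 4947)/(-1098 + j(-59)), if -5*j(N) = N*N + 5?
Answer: -8345/8976 ≈ -0.92970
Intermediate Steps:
j(N) = -1 - N²/5 (j(N) = -(N*N + 5)/5 = -(N² + 5)/5 = -(5 + N²)/5 = -1 - N²/5)
(-3278 + 4947)/(-1098 + j(-59)) = (-3278 + 4947)/(-1098 + (-1 - ⅕*(-59)²)) = 1669/(-1098 + (-1 - ⅕*3481)) = 1669/(-1098 + (-1 - 3481/5)) = 1669/(-1098 - 3486/5) = 1669/(-8976/5) = 1669*(-5/8976) = -8345/8976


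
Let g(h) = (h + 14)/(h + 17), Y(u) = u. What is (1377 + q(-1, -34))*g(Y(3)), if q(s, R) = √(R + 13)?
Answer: 23409/20 + 17*I*√21/20 ≈ 1170.4 + 3.8952*I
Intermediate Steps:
q(s, R) = √(13 + R)
g(h) = (14 + h)/(17 + h)
(1377 + q(-1, -34))*g(Y(3)) = (1377 + √(13 - 34))*((14 + 3)/(17 + 3)) = (1377 + √(-21))*(17/20) = (1377 + I*√21)*((1/20)*17) = (1377 + I*√21)*(17/20) = 23409/20 + 17*I*√21/20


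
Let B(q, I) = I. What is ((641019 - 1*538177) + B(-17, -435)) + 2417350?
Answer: 2519757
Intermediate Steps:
((641019 - 1*538177) + B(-17, -435)) + 2417350 = ((641019 - 1*538177) - 435) + 2417350 = ((641019 - 538177) - 435) + 2417350 = (102842 - 435) + 2417350 = 102407 + 2417350 = 2519757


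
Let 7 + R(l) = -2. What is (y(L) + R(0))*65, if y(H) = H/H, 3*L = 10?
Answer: -520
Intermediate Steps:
L = 10/3 (L = (⅓)*10 = 10/3 ≈ 3.3333)
R(l) = -9 (R(l) = -7 - 2 = -9)
y(H) = 1
(y(L) + R(0))*65 = (1 - 9)*65 = -8*65 = -520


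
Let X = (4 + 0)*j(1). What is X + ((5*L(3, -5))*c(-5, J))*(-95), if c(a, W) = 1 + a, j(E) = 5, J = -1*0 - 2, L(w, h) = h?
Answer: -9480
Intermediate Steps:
J = -2 (J = 0 - 2 = -2)
X = 20 (X = (4 + 0)*5 = 4*5 = 20)
X + ((5*L(3, -5))*c(-5, J))*(-95) = 20 + ((5*(-5))*(1 - 5))*(-95) = 20 - 25*(-4)*(-95) = 20 + 100*(-95) = 20 - 9500 = -9480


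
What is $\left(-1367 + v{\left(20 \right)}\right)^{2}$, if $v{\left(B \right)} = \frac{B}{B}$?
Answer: $1865956$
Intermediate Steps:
$v{\left(B \right)} = 1$
$\left(-1367 + v{\left(20 \right)}\right)^{2} = \left(-1367 + 1\right)^{2} = \left(-1366\right)^{2} = 1865956$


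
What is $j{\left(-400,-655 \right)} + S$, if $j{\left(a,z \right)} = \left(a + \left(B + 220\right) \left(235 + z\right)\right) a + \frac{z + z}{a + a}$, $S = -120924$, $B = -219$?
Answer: $\frac{16566211}{80} \approx 2.0708 \cdot 10^{5}$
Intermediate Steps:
$j{\left(a,z \right)} = a \left(235 + a + z\right) + \frac{z}{a}$ ($j{\left(a,z \right)} = \left(a + \left(-219 + 220\right) \left(235 + z\right)\right) a + \frac{z + z}{a + a} = \left(a + 1 \left(235 + z\right)\right) a + \frac{2 z}{2 a} = \left(a + \left(235 + z\right)\right) a + 2 z \frac{1}{2 a} = \left(235 + a + z\right) a + \frac{z}{a} = a \left(235 + a + z\right) + \frac{z}{a}$)
$j{\left(-400,-655 \right)} + S = \frac{-655 + \left(-400\right)^{2} \left(235 - 400 - 655\right)}{-400} - 120924 = - \frac{-655 + 160000 \left(-820\right)}{400} - 120924 = - \frac{-655 - 131200000}{400} - 120924 = \left(- \frac{1}{400}\right) \left(-131200655\right) - 120924 = \frac{26240131}{80} - 120924 = \frac{16566211}{80}$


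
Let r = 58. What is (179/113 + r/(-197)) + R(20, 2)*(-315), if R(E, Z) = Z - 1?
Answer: -6983506/22261 ≈ -313.71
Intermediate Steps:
R(E, Z) = -1 + Z
(179/113 + r/(-197)) + R(20, 2)*(-315) = (179/113 + 58/(-197)) + (-1 + 2)*(-315) = (179*(1/113) + 58*(-1/197)) + 1*(-315) = (179/113 - 58/197) - 315 = 28709/22261 - 315 = -6983506/22261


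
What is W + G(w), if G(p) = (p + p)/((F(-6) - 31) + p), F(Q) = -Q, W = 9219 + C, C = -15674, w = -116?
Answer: -909923/141 ≈ -6453.4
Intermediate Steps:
W = -6455 (W = 9219 - 15674 = -6455)
G(p) = 2*p/(-25 + p) (G(p) = (p + p)/((-1*(-6) - 31) + p) = (2*p)/((6 - 31) + p) = (2*p)/(-25 + p) = 2*p/(-25 + p))
W + G(w) = -6455 + 2*(-116)/(-25 - 116) = -6455 + 2*(-116)/(-141) = -6455 + 2*(-116)*(-1/141) = -6455 + 232/141 = -909923/141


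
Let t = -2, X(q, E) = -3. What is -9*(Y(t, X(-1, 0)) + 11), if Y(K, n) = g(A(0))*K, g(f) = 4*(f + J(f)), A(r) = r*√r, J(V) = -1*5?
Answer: -459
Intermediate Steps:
J(V) = -5
A(r) = r^(3/2)
g(f) = -20 + 4*f (g(f) = 4*(f - 5) = 4*(-5 + f) = -20 + 4*f)
Y(K, n) = -20*K (Y(K, n) = (-20 + 4*0^(3/2))*K = (-20 + 4*0)*K = (-20 + 0)*K = -20*K)
-9*(Y(t, X(-1, 0)) + 11) = -9*(-20*(-2) + 11) = -9*(40 + 11) = -9*51 = -459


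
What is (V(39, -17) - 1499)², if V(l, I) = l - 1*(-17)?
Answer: 2082249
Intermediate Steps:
V(l, I) = 17 + l (V(l, I) = l + 17 = 17 + l)
(V(39, -17) - 1499)² = ((17 + 39) - 1499)² = (56 - 1499)² = (-1443)² = 2082249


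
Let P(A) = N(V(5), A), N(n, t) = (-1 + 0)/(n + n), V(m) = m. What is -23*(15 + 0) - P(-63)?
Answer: -3449/10 ≈ -344.90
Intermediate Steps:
N(n, t) = -1/(2*n)
P(A) = -1/10 (P(A) = -1/2/5 = -1/2*1/5 = -1/10)
-23*(15 + 0) - P(-63) = -23*(15 + 0) - 1*(-1/10) = -23*15 + 1/10 = -345 + 1/10 = -3449/10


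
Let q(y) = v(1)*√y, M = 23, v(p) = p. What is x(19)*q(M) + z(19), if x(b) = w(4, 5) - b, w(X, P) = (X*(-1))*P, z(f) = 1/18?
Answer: 1/18 - 39*√23 ≈ -186.98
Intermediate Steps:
z(f) = 1/18
w(X, P) = -P*X (w(X, P) = (-X)*P = -P*X)
q(y) = √y (q(y) = 1*√y = √y)
x(b) = -20 - b (x(b) = -1*5*4 - b = -20 - b)
x(19)*q(M) + z(19) = (-20 - 1*19)*√23 + 1/18 = (-20 - 19)*√23 + 1/18 = -39*√23 + 1/18 = 1/18 - 39*√23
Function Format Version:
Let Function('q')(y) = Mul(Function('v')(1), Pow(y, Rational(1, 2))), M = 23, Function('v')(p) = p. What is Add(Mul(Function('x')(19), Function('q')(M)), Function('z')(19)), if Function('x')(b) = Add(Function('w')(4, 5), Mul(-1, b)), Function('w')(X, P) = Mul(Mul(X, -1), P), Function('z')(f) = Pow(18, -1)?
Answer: Add(Rational(1, 18), Mul(-39, Pow(23, Rational(1, 2)))) ≈ -186.98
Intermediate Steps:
Function('z')(f) = Rational(1, 18)
Function('w')(X, P) = Mul(-1, P, X) (Function('w')(X, P) = Mul(Mul(-1, X), P) = Mul(-1, P, X))
Function('q')(y) = Pow(y, Rational(1, 2)) (Function('q')(y) = Mul(1, Pow(y, Rational(1, 2))) = Pow(y, Rational(1, 2)))
Function('x')(b) = Add(-20, Mul(-1, b)) (Function('x')(b) = Add(Mul(-1, 5, 4), Mul(-1, b)) = Add(-20, Mul(-1, b)))
Add(Mul(Function('x')(19), Function('q')(M)), Function('z')(19)) = Add(Mul(Add(-20, Mul(-1, 19)), Pow(23, Rational(1, 2))), Rational(1, 18)) = Add(Mul(Add(-20, -19), Pow(23, Rational(1, 2))), Rational(1, 18)) = Add(Mul(-39, Pow(23, Rational(1, 2))), Rational(1, 18)) = Add(Rational(1, 18), Mul(-39, Pow(23, Rational(1, 2))))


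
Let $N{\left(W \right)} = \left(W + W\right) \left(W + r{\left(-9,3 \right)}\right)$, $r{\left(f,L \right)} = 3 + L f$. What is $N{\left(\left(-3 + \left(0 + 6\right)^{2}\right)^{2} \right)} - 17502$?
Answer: $2302068$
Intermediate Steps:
$N{\left(W \right)} = 2 W \left(-24 + W\right)$ ($N{\left(W \right)} = \left(W + W\right) \left(W + \left(3 + 3 \left(-9\right)\right)\right) = 2 W \left(W + \left(3 - 27\right)\right) = 2 W \left(W - 24\right) = 2 W \left(-24 + W\right)$)
$N{\left(\left(-3 + \left(0 + 6\right)^{2}\right)^{2} \right)} - 17502 = 2 \left(-3 + \left(0 + 6\right)^{2}\right)^{2} \left(-24 + \left(-3 + \left(0 + 6\right)^{2}\right)^{2}\right) - 17502 = 2 \left(-3 + 6^{2}\right)^{2} \left(-24 + \left(-3 + 6^{2}\right)^{2}\right) - 17502 = 2 \left(-3 + 36\right)^{2} \left(-24 + \left(-3 + 36\right)^{2}\right) - 17502 = 2 \cdot 33^{2} \left(-24 + 33^{2}\right) - 17502 = 2 \cdot 1089 \left(-24 + 1089\right) - 17502 = 2 \cdot 1089 \cdot 1065 - 17502 = 2319570 - 17502 = 2302068$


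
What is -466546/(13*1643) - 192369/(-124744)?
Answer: -1744838863/85948616 ≈ -20.301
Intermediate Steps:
-466546/(13*1643) - 192369/(-124744) = -466546/21359 - 192369*(-1/124744) = -466546*1/21359 + 192369/124744 = -466546/21359 + 192369/124744 = -1744838863/85948616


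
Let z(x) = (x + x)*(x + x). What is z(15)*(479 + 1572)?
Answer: 1845900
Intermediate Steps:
z(x) = 4*x**2 (z(x) = (2*x)*(2*x) = 4*x**2)
z(15)*(479 + 1572) = (4*15**2)*(479 + 1572) = (4*225)*2051 = 900*2051 = 1845900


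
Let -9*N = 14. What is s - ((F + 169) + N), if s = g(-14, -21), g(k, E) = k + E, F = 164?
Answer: -3298/9 ≈ -366.44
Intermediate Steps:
N = -14/9 (N = -⅑*14 = -14/9 ≈ -1.5556)
g(k, E) = E + k
s = -35 (s = -21 - 14 = -35)
s - ((F + 169) + N) = -35 - ((164 + 169) - 14/9) = -35 - (333 - 14/9) = -35 - 1*2983/9 = -35 - 2983/9 = -3298/9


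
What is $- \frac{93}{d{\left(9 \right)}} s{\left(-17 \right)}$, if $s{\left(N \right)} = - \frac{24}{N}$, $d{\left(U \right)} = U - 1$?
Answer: $- \frac{279}{17} \approx -16.412$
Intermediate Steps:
$d{\left(U \right)} = -1 + U$
$- \frac{93}{d{\left(9 \right)}} s{\left(-17 \right)} = - \frac{93}{-1 + 9} \left(- \frac{24}{-17}\right) = - \frac{93}{8} \left(\left(-24\right) \left(- \frac{1}{17}\right)\right) = \left(-93\right) \frac{1}{8} \cdot \frac{24}{17} = \left(- \frac{93}{8}\right) \frac{24}{17} = - \frac{279}{17}$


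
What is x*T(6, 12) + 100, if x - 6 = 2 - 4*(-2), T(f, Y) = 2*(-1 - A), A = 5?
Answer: -92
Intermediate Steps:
T(f, Y) = -12 (T(f, Y) = 2*(-1 - 1*5) = 2*(-1 - 5) = 2*(-6) = -12)
x = 16 (x = 6 + (2 - 4*(-2)) = 6 + (2 + 8) = 6 + 10 = 16)
x*T(6, 12) + 100 = 16*(-12) + 100 = -192 + 100 = -92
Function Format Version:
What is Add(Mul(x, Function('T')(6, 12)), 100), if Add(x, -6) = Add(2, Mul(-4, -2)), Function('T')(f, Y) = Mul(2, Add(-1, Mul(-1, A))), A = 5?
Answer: -92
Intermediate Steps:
Function('T')(f, Y) = -12 (Function('T')(f, Y) = Mul(2, Add(-1, Mul(-1, 5))) = Mul(2, Add(-1, -5)) = Mul(2, -6) = -12)
x = 16 (x = Add(6, Add(2, Mul(-4, -2))) = Add(6, Add(2, 8)) = Add(6, 10) = 16)
Add(Mul(x, Function('T')(6, 12)), 100) = Add(Mul(16, -12), 100) = Add(-192, 100) = -92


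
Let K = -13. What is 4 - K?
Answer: 17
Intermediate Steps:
4 - K = 4 - 1*(-13) = 4 + 13 = 17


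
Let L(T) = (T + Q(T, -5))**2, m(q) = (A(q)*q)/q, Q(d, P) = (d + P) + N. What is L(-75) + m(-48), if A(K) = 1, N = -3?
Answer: 24965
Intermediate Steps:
Q(d, P) = -3 + P + d (Q(d, P) = (d + P) - 3 = (P + d) - 3 = -3 + P + d)
m(q) = 1 (m(q) = (1*q)/q = q/q = 1)
L(T) = (-8 + 2*T)**2 (L(T) = (T + (-3 - 5 + T))**2 = (T + (-8 + T))**2 = (-8 + 2*T)**2)
L(-75) + m(-48) = 4*(-4 - 75)**2 + 1 = 4*(-79)**2 + 1 = 4*6241 + 1 = 24964 + 1 = 24965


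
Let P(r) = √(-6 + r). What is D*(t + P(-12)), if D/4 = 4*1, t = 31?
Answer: 496 + 48*I*√2 ≈ 496.0 + 67.882*I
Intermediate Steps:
D = 16 (D = 4*(4*1) = 4*4 = 16)
D*(t + P(-12)) = 16*(31 + √(-6 - 12)) = 16*(31 + √(-18)) = 16*(31 + 3*I*√2) = 496 + 48*I*√2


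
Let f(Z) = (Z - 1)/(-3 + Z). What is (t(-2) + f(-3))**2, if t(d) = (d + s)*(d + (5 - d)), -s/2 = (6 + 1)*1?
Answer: 56644/9 ≈ 6293.8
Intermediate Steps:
s = -14 (s = -2*(6 + 1) = -14 ≈ -14.000)
f(Z) = (-1 + Z)/(-3 + Z)
t(d) = -70 + 5*d (t(d) = (d - 14)*(d + (5 - d)) = (-14 + d)*5 = -70 + 5*d)
(t(-2) + f(-3))**2 = ((-70 + 5*(-2)) + (-1 - 3)/(-3 - 3))**2 = ((-70 - 10) - 4/(-6))**2 = (-80 - 1/6*(-4))**2 = (-80 + 2/3)**2 = (-238/3)**2 = 56644/9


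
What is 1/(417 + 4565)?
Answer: 1/4982 ≈ 0.00020072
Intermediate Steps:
1/(417 + 4565) = 1/4982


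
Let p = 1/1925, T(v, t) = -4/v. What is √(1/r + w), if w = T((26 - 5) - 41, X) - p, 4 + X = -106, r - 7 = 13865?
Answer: √1230946563/78540 ≈ 0.44671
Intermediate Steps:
r = 13872 (r = 7 + 13865 = 13872)
X = -110 (X = -4 - 106 = -110)
p = 1/1925 ≈ 0.00051948
w = 384/1925 (w = -4/((26 - 5) - 41) - 1*1/1925 = -4/(21 - 41) - 1/1925 = -4/(-20) - 1/1925 = -4*(-1/20) - 1/1925 = ⅕ - 1/1925 = 384/1925 ≈ 0.19948)
√(1/r + w) = √(1/13872 + 384/1925) = √(5328773/26703600) = √1230946563/78540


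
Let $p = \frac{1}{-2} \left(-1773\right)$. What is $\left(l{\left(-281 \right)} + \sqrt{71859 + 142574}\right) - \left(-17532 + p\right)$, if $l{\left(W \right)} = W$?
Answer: $\frac{32729}{2} + \sqrt{214433} \approx 16828.0$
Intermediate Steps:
$p = \frac{1773}{2}$ ($p = \left(- \frac{1}{2}\right) \left(-1773\right) = \frac{1773}{2} \approx 886.5$)
$\left(l{\left(-281 \right)} + \sqrt{71859 + 142574}\right) - \left(-17532 + p\right) = \left(-281 + \sqrt{71859 + 142574}\right) + \left(17532 - \frac{1773}{2}\right) = \left(-281 + \sqrt{214433}\right) + \left(17532 - \frac{1773}{2}\right) = \left(-281 + \sqrt{214433}\right) + \frac{33291}{2} = \frac{32729}{2} + \sqrt{214433}$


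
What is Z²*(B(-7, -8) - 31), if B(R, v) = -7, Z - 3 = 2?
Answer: -950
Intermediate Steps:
Z = 5 (Z = 3 + 2 = 5)
Z²*(B(-7, -8) - 31) = 5²*(-7 - 31) = 25*(-38) = -950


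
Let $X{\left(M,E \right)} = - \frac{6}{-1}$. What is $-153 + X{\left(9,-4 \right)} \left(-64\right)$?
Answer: $-537$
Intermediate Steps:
$X{\left(M,E \right)} = 6$ ($X{\left(M,E \right)} = \left(-6\right) \left(-1\right) = 6$)
$-153 + X{\left(9,-4 \right)} \left(-64\right) = -153 + 6 \left(-64\right) = -153 - 384 = -537$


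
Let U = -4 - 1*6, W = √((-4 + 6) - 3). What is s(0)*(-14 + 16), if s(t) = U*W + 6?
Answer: 12 - 20*I ≈ 12.0 - 20.0*I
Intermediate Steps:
W = I (W = √(2 - 3) = √(-1) = I ≈ 1.0*I)
U = -10 (U = -4 - 6 = -10)
s(t) = 6 - 10*I (s(t) = -10*I + 6 = 6 - 10*I)
s(0)*(-14 + 16) = (6 - 10*I)*(-14 + 16) = (6 - 10*I)*2 = 12 - 20*I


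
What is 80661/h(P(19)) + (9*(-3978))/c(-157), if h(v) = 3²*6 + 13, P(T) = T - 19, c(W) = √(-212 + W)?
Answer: 80661/67 + 11934*I*√41/41 ≈ 1203.9 + 1863.8*I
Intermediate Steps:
P(T) = -19 + T
h(v) = 67 (h(v) = 9*6 + 13 = 54 + 13 = 67)
80661/h(P(19)) + (9*(-3978))/c(-157) = 80661/67 + (9*(-3978))/(√(-212 - 157)) = 80661*(1/67) - 35802*(-I*√41/123) = 80661/67 - 35802*(-I*√41/123) = 80661/67 - (-11934)*I*√41/41 = 80661/67 + 11934*I*√41/41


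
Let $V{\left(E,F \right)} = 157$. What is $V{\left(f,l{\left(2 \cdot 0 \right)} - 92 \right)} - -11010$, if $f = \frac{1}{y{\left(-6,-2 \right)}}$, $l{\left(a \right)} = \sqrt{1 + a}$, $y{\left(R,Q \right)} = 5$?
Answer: $11167$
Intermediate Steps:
$f = \frac{1}{5} \approx 0.2$
$V{\left(f,l{\left(2 \cdot 0 \right)} - 92 \right)} - -11010 = 157 - -11010 = 157 + 11010 = 11167$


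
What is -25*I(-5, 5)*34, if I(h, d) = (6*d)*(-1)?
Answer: 25500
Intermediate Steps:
I(h, d) = -6*d
-25*I(-5, 5)*34 = -(-150)*5*34 = -25*(-30)*34 = 750*34 = 25500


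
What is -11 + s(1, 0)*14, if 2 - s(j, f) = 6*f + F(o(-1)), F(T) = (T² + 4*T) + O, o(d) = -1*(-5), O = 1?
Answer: -627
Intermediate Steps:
o(d) = 5
F(T) = 1 + T² + 4*T (F(T) = (T² + 4*T) + 1 = 1 + T² + 4*T)
s(j, f) = -44 - 6*f (s(j, f) = 2 - (6*f + (1 + 5² + 4*5)) = 2 - (6*f + (1 + 25 + 20)) = 2 - (6*f + 46) = 2 - (46 + 6*f) = 2 + (-46 - 6*f) = -44 - 6*f)
-11 + s(1, 0)*14 = -11 + (-44 - 6*0)*14 = -11 + (-44 + 0)*14 = -11 - 44*14 = -11 - 616 = -627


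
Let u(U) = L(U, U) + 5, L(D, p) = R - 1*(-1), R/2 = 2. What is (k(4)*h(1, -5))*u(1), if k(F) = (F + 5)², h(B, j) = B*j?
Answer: -4050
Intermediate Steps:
k(F) = (5 + F)²
R = 4 (R = 2*2 = 4)
L(D, p) = 5 (L(D, p) = 4 - 1*(-1) = 4 + 1 = 5)
u(U) = 10 (u(U) = 5 + 5 = 10)
(k(4)*h(1, -5))*u(1) = ((5 + 4)²*(1*(-5)))*10 = (9²*(-5))*10 = (81*(-5))*10 = -405*10 = -4050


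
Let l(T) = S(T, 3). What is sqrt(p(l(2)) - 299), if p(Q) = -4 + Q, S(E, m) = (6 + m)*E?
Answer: I*sqrt(285) ≈ 16.882*I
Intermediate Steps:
S(E, m) = E*(6 + m)
l(T) = 9*T (l(T) = T*(6 + 3) = T*9 = 9*T)
sqrt(p(l(2)) - 299) = sqrt((-4 + 9*2) - 299) = sqrt((-4 + 18) - 299) = sqrt(14 - 299) = sqrt(-285) = I*sqrt(285)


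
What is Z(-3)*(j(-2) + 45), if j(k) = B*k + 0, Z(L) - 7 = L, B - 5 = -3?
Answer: 164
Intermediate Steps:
B = 2 (B = 5 - 3 = 2)
Z(L) = 7 + L
j(k) = 2*k (j(k) = 2*k + 0 = 2*k)
Z(-3)*(j(-2) + 45) = (7 - 3)*(2*(-2) + 45) = 4*(-4 + 45) = 4*41 = 164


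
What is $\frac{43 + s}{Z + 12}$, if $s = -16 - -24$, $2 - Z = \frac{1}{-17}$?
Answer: $\frac{867}{239} \approx 3.6276$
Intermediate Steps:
$Z = \frac{35}{17}$ ($Z = 2 - \frac{1}{-17} = 2 - - \frac{1}{17} = 2 + \frac{1}{17} = \frac{35}{17} \approx 2.0588$)
$s = 8$ ($s = -16 + 24 = 8$)
$\frac{43 + s}{Z + 12} = \frac{43 + 8}{\frac{35}{17} + 12} = \frac{51}{\frac{239}{17}} = 51 \cdot \frac{17}{239} = \frac{867}{239}$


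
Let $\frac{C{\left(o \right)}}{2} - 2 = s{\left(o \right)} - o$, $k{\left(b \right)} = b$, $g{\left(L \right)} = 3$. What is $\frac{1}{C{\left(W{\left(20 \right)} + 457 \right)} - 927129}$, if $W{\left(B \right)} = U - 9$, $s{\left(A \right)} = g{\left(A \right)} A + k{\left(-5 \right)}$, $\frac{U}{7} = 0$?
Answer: $- \frac{1}{925343} \approx -1.0807 \cdot 10^{-6}$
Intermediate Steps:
$U = 0$ ($U = 7 \cdot 0 = 0$)
$s{\left(A \right)} = -5 + 3 A$ ($s{\left(A \right)} = 3 A - 5 = -5 + 3 A$)
$W{\left(B \right)} = -9$ ($W{\left(B \right)} = 0 - 9 = -9$)
$C{\left(o \right)} = -6 + 4 o$ ($C{\left(o \right)} = 4 + 2 \left(\left(-5 + 3 o\right) - o\right) = 4 + 2 \left(-5 + 2 o\right) = 4 + \left(-10 + 4 o\right) = -6 + 4 o$)
$\frac{1}{C{\left(W{\left(20 \right)} + 457 \right)} - 927129} = \frac{1}{\left(-6 + 4 \left(-9 + 457\right)\right) - 927129} = \frac{1}{\left(-6 + 4 \cdot 448\right) - 927129} = \frac{1}{\left(-6 + 1792\right) - 927129} = \frac{1}{1786 - 927129} = \frac{1}{-925343} = - \frac{1}{925343}$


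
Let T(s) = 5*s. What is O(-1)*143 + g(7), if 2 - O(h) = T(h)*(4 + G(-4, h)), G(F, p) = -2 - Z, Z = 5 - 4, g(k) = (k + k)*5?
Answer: 1071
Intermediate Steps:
g(k) = 10*k (g(k) = (2*k)*5 = 10*k)
Z = 1
G(F, p) = -3 (G(F, p) = -2 - 1*1 = -2 - 1 = -3)
O(h) = 2 - 5*h (O(h) = 2 - 5*h*(4 - 3) = 2 - 5*h)
O(-1)*143 + g(7) = (2 - 5*(-1))*143 + 10*7 = (2 + 5)*143 + 70 = 7*143 + 70 = 1001 + 70 = 1071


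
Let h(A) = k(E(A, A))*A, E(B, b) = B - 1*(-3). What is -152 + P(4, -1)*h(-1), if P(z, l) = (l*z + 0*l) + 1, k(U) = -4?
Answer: -164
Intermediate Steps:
E(B, b) = 3 + B (E(B, b) = B + 3 = 3 + B)
P(z, l) = 1 + l*z (P(z, l) = (l*z + 0) + 1 = l*z + 1 = 1 + l*z)
h(A) = -4*A
-152 + P(4, -1)*h(-1) = -152 + (1 - 1*4)*(-4*(-1)) = -152 + (1 - 4)*4 = -152 - 3*4 = -152 - 12 = -164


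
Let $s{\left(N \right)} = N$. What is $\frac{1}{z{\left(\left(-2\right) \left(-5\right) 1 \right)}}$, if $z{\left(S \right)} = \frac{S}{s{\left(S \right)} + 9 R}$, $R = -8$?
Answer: $- \frac{31}{5} \approx -6.2$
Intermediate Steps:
$z{\left(S \right)} = \frac{S}{-72 + S}$ ($z{\left(S \right)} = \frac{S}{S + 9 \left(-8\right)} = \frac{S}{S - 72} = \frac{S}{-72 + S}$)
$\frac{1}{z{\left(\left(-2\right) \left(-5\right) 1 \right)}} = \frac{1}{\left(-2\right) \left(-5\right) 1 \frac{1}{-72 + \left(-2\right) \left(-5\right) 1}} = \frac{1}{10 \cdot 1 \frac{1}{-72 + 10 \cdot 1}} = \frac{1}{10 \frac{1}{-72 + 10}} = \frac{1}{10 \frac{1}{-62}} = \frac{1}{10 \left(- \frac{1}{62}\right)} = \frac{1}{- \frac{5}{31}} = - \frac{31}{5}$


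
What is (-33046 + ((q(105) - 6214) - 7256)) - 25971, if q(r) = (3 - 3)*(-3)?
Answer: -72487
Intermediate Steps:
q(r) = 0 (q(r) = 0*(-3) = 0)
(-33046 + ((q(105) - 6214) - 7256)) - 25971 = (-33046 + ((0 - 6214) - 7256)) - 25971 = (-33046 + (-6214 - 7256)) - 25971 = (-33046 - 13470) - 25971 = -46516 - 25971 = -72487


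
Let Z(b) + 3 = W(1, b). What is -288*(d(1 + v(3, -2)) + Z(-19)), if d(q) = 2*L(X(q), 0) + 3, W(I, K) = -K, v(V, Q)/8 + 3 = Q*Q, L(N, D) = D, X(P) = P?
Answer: -5472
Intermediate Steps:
v(V, Q) = -24 + 8*Q² (v(V, Q) = -24 + 8*(Q*Q) = -24 + 8*Q²)
Z(b) = -3 - b
d(q) = 3 (d(q) = 2*0 + 3 = 0 + 3 = 3)
-288*(d(1 + v(3, -2)) + Z(-19)) = -288*(3 + (-3 - 1*(-19))) = -288*(3 + (-3 + 19)) = -288*(3 + 16) = -288*19 = -5472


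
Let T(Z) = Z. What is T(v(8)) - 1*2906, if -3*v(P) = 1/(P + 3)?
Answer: -95899/33 ≈ -2906.0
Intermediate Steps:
v(P) = -1/(3*(3 + P)) (v(P) = -1/(3*(P + 3)) = -1/(3*(3 + P)))
T(v(8)) - 1*2906 = -1/(9 + 3*8) - 1*2906 = -1/(9 + 24) - 2906 = -1/33 - 2906 = -95899/33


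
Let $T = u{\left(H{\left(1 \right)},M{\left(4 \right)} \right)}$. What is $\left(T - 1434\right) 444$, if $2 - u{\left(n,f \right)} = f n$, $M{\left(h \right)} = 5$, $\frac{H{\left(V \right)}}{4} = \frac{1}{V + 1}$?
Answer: $-640248$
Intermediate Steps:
$H{\left(V \right)} = \frac{4}{1 + V}$ ($H{\left(V \right)} = \frac{4}{V + 1} = \frac{4}{1 + V}$)
$u{\left(n,f \right)} = 2 - f n$
$T = -8$ ($T = 2 - 5 \frac{4}{1 + 1} = 2 - 5 \cdot \frac{4}{2} = 2 - 5 \cdot 4 \cdot \frac{1}{2} = 2 - 5 \cdot 2 = 2 - 10 = -8$)
$\left(T - 1434\right) 444 = \left(-8 - 1434\right) 444 = \left(-1442\right) 444 = -640248$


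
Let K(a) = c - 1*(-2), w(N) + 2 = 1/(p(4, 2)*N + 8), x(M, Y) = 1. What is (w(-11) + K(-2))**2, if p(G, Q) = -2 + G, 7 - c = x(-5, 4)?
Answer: 6889/196 ≈ 35.148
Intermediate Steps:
c = 6 (c = 7 - 1*1 = 7 - 1 = 6)
w(N) = -2 + 1/(8 + 2*N) (w(N) = -2 + 1/((-2 + 4)*N + 8) = -2 + 1/(2*N + 8) = -2 + 1/(8 + 2*N))
K(a) = 8 (K(a) = 6 - 1*(-2) = 6 + 2 = 8)
(w(-11) + K(-2))**2 = ((-15 - 4*(-11))/(2*(4 - 11)) + 8)**2 = ((1/2)*(-15 + 44)/(-7) + 8)**2 = ((1/2)*(-1/7)*29 + 8)**2 = (-29/14 + 8)**2 = (83/14)**2 = 6889/196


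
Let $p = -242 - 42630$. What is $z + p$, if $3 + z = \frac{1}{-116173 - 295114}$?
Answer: $- \frac{17633930126}{411287} \approx -42875.0$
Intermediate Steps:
$p = -42872$ ($p = -242 - 42630 = -42872$)
$z = - \frac{1233862}{411287}$ ($z = -3 + \frac{1}{-116173 - 295114} = -3 + \frac{1}{-411287} = -3 - \frac{1}{411287} = - \frac{1233862}{411287} \approx -3.0$)
$z + p = - \frac{1233862}{411287} - 42872 = - \frac{17633930126}{411287}$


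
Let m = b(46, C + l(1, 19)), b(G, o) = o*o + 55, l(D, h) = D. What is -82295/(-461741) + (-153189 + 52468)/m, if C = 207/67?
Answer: -208743494903184/148667211511 ≈ -1404.1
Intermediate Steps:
C = 207/67 (C = 207*(1/67) = 207/67 ≈ 3.0896)
b(G, o) = 55 + o**2 (b(G, o) = o**2 + 55 = 55 + o**2)
m = 321971/4489 (m = 55 + (207/67 + 1)**2 = 55 + (274/67)**2 = 55 + 75076/4489 = 321971/4489 ≈ 71.724)
-82295/(-461741) + (-153189 + 52468)/m = -82295/(-461741) + (-153189 + 52468)/(321971/4489) = -82295*(-1/461741) - 100721*4489/321971 = 82295/461741 - 452136569/321971 = -208743494903184/148667211511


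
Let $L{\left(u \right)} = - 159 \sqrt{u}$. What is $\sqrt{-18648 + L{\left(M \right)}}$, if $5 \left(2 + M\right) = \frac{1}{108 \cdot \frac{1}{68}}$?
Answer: $\frac{\sqrt{-4195800 - 795 i \sqrt{3795}}}{15} \approx 0.79696 - 136.56 i$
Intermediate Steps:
$M = - \frac{253}{135}$ ($M = -2 + \frac{1}{5 \cdot \frac{108}{68}} = -2 + \frac{1}{5 \cdot 108 \cdot \frac{1}{68}} = -2 + \frac{1}{5 \cdot \frac{27}{17}} = -2 + \frac{1}{5} \cdot \frac{17}{27} = -2 + \frac{17}{135} = - \frac{253}{135} \approx -1.8741$)
$\sqrt{-18648 + L{\left(M \right)}} = \sqrt{-18648 - 159 \sqrt{- \frac{253}{135}}} = \sqrt{-18648 - 159 \frac{i \sqrt{3795}}{45}} = \sqrt{-18648 - \frac{53 i \sqrt{3795}}{15}}$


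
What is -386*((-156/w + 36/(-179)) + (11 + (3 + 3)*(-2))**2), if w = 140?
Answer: 762736/6265 ≈ 121.75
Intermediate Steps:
-386*((-156/w + 36/(-179)) + (11 + (3 + 3)*(-2))**2) = -386*((-156/140 + 36/(-179)) + (11 + (3 + 3)*(-2))**2) = -386*((-156*1/140 + 36*(-1/179)) + (11 + 6*(-2))**2) = -386*((-39/35 - 36/179) + (11 - 12)**2) = -386*(-8241/6265 + (-1)**2) = -386*(-8241/6265 + 1) = -386*(-1976/6265) = 762736/6265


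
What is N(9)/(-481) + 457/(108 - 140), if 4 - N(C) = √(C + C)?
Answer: -219945/15392 + 3*√2/481 ≈ -14.281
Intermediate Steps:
N(C) = 4 - √2*√C (N(C) = 4 - √(C + C) = 4 - √(2*C) = 4 - √2*√C)
N(9)/(-481) + 457/(108 - 140) = (4 - √2*√9)/(-481) + 457/(108 - 140) = (4 - 1*√2*3)*(-1/481) + 457/(-32) = (4 - 3*√2)*(-1/481) + 457*(-1/32) = (-4/481 + 3*√2/481) - 457/32 = -219945/15392 + 3*√2/481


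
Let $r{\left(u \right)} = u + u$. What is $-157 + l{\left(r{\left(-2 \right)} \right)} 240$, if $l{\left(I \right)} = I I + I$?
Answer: $2723$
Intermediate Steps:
$r{\left(u \right)} = 2 u$
$l{\left(I \right)} = I + I^{2}$ ($l{\left(I \right)} = I^{2} + I = I + I^{2}$)
$-157 + l{\left(r{\left(-2 \right)} \right)} 240 = -157 + 2 \left(-2\right) \left(1 + 2 \left(-2\right)\right) 240 = -157 + - 4 \left(1 - 4\right) 240 = -157 + \left(-4\right) \left(-3\right) 240 = -157 + 12 \cdot 240 = -157 + 2880 = 2723$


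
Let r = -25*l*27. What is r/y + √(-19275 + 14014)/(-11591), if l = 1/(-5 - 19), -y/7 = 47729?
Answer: -225/2672824 - I*√5261/11591 ≈ -8.4181e-5 - 0.0062577*I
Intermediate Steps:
y = -334103 (y = -7*47729 = -334103)
l = -1/24 (l = 1/(-24) = -1/24 ≈ -0.041667)
r = 225/8 (r = -25*(-1/24)*27 = (25/24)*27 = 225/8 ≈ 28.125)
r/y + √(-19275 + 14014)/(-11591) = (225/8)/(-334103) + √(-19275 + 14014)/(-11591) = (225/8)*(-1/334103) + √(-5261)*(-1/11591) = -225/2672824 + (I*√5261)*(-1/11591) = -225/2672824 - I*√5261/11591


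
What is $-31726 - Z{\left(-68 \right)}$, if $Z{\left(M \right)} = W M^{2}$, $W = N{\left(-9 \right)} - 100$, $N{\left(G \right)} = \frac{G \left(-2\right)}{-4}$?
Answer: $451482$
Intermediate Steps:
$N{\left(G \right)} = \frac{G}{2}$ ($N{\left(G \right)} = - \frac{\left(-2\right) G}{4} = \frac{G}{2}$)
$W = - \frac{209}{2}$ ($W = \frac{1}{2} \left(-9\right) - 100 = - \frac{9}{2} - 100 = - \frac{209}{2} \approx -104.5$)
$Z{\left(M \right)} = - \frac{209 M^{2}}{2}$
$-31726 - Z{\left(-68 \right)} = -31726 - - \frac{209 \left(-68\right)^{2}}{2} = -31726 - \left(- \frac{209}{2}\right) 4624 = -31726 - -483208 = -31726 + 483208 = 451482$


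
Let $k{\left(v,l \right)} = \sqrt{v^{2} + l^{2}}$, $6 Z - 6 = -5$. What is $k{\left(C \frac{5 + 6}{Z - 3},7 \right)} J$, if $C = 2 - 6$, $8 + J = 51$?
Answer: $\frac{43 \sqrt{83857}}{17} \approx 732.47$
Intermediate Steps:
$Z = \frac{1}{6}$ ($Z = 1 + \frac{1}{6} \left(-5\right) = 1 - \frac{5}{6} = \frac{1}{6} \approx 0.16667$)
$J = 43$ ($J = -8 + 51 = 43$)
$C = -4$
$k{\left(v,l \right)} = \sqrt{l^{2} + v^{2}}$
$k{\left(C \frac{5 + 6}{Z - 3},7 \right)} J = \sqrt{7^{2} + \left(- 4 \frac{5 + 6}{\frac{1}{6} - 3}\right)^{2}} \cdot 43 = \sqrt{49 + \left(- 4 \frac{11}{- \frac{17}{6}}\right)^{2}} \cdot 43 = \sqrt{49 + \left(- 4 \cdot 11 \left(- \frac{6}{17}\right)\right)^{2}} \cdot 43 = \sqrt{49 + \left(\left(-4\right) \left(- \frac{66}{17}\right)\right)^{2}} \cdot 43 = \sqrt{49 + \left(\frac{264}{17}\right)^{2}} \cdot 43 = \sqrt{49 + \frac{69696}{289}} \cdot 43 = \sqrt{\frac{83857}{289}} \cdot 43 = \frac{\sqrt{83857}}{17} \cdot 43 = \frac{43 \sqrt{83857}}{17}$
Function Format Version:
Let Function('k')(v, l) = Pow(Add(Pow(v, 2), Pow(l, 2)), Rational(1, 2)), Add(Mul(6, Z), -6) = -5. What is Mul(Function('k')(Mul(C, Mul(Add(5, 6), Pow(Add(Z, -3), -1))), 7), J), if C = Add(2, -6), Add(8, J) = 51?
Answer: Mul(Rational(43, 17), Pow(83857, Rational(1, 2))) ≈ 732.47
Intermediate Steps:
Z = Rational(1, 6) (Z = Add(1, Mul(Rational(1, 6), -5)) = Add(1, Rational(-5, 6)) = Rational(1, 6) ≈ 0.16667)
J = 43 (J = Add(-8, 51) = 43)
C = -4
Function('k')(v, l) = Pow(Add(Pow(l, 2), Pow(v, 2)), Rational(1, 2))
Mul(Function('k')(Mul(C, Mul(Add(5, 6), Pow(Add(Z, -3), -1))), 7), J) = Mul(Pow(Add(Pow(7, 2), Pow(Mul(-4, Mul(Add(5, 6), Pow(Add(Rational(1, 6), -3), -1))), 2)), Rational(1, 2)), 43) = Mul(Pow(Add(49, Pow(Mul(-4, Mul(11, Pow(Rational(-17, 6), -1))), 2)), Rational(1, 2)), 43) = Mul(Pow(Add(49, Pow(Mul(-4, Mul(11, Rational(-6, 17))), 2)), Rational(1, 2)), 43) = Mul(Pow(Add(49, Pow(Mul(-4, Rational(-66, 17)), 2)), Rational(1, 2)), 43) = Mul(Pow(Add(49, Pow(Rational(264, 17), 2)), Rational(1, 2)), 43) = Mul(Pow(Add(49, Rational(69696, 289)), Rational(1, 2)), 43) = Mul(Pow(Rational(83857, 289), Rational(1, 2)), 43) = Mul(Mul(Rational(1, 17), Pow(83857, Rational(1, 2))), 43) = Mul(Rational(43, 17), Pow(83857, Rational(1, 2)))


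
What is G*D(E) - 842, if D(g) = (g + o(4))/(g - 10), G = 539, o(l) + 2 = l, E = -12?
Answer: -597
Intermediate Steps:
o(l) = -2 + l
D(g) = (2 + g)/(-10 + g) (D(g) = (g + (-2 + 4))/(g - 10) = (g + 2)/(-10 + g) = (2 + g)/(-10 + g))
G*D(E) - 842 = 539*((2 - 12)/(-10 - 12)) - 842 = 539*(-10/(-22)) - 842 = 539*(-1/22*(-10)) - 842 = 539*(5/11) - 842 = 245 - 842 = -597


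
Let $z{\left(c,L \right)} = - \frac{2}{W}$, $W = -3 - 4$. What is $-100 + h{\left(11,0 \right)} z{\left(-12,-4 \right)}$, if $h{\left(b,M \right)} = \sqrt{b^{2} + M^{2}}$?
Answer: $- \frac{678}{7} \approx -96.857$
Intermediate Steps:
$W = -7$ ($W = -3 - 4 = -7$)
$z{\left(c,L \right)} = \frac{2}{7}$ ($z{\left(c,L \right)} = - \frac{2}{-7} = \left(-2\right) \left(- \frac{1}{7}\right) = \frac{2}{7}$)
$h{\left(b,M \right)} = \sqrt{M^{2} + b^{2}}$
$-100 + h{\left(11,0 \right)} z{\left(-12,-4 \right)} = -100 + \sqrt{0^{2} + 11^{2}} \cdot \frac{2}{7} = -100 + \sqrt{0 + 121} \cdot \frac{2}{7} = -100 + \sqrt{121} \cdot \frac{2}{7} = -100 + 11 \cdot \frac{2}{7} = -100 + \frac{22}{7} = - \frac{678}{7}$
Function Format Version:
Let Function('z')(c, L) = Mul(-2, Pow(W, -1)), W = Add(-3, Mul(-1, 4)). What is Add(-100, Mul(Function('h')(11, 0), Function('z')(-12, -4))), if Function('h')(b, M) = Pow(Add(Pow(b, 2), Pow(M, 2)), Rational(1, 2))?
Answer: Rational(-678, 7) ≈ -96.857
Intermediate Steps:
W = -7 (W = Add(-3, -4) = -7)
Function('z')(c, L) = Rational(2, 7) (Function('z')(c, L) = Mul(-2, Pow(-7, -1)) = Mul(-2, Rational(-1, 7)) = Rational(2, 7))
Function('h')(b, M) = Pow(Add(Pow(M, 2), Pow(b, 2)), Rational(1, 2))
Add(-100, Mul(Function('h')(11, 0), Function('z')(-12, -4))) = Add(-100, Mul(Pow(Add(Pow(0, 2), Pow(11, 2)), Rational(1, 2)), Rational(2, 7))) = Add(-100, Mul(Pow(Add(0, 121), Rational(1, 2)), Rational(2, 7))) = Add(-100, Mul(Pow(121, Rational(1, 2)), Rational(2, 7))) = Add(-100, Mul(11, Rational(2, 7))) = Add(-100, Rational(22, 7)) = Rational(-678, 7)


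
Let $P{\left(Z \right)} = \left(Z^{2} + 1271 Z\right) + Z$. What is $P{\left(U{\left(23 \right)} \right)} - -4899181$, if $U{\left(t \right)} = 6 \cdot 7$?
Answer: $4954369$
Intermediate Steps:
$U{\left(t \right)} = 42$
$P{\left(Z \right)} = Z^{2} + 1272 Z$
$P{\left(U{\left(23 \right)} \right)} - -4899181 = 42 \left(1272 + 42\right) - -4899181 = 42 \cdot 1314 + 4899181 = 55188 + 4899181 = 4954369$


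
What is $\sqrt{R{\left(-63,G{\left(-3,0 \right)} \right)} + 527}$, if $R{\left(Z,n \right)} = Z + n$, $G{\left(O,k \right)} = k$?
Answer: $4 \sqrt{29} \approx 21.541$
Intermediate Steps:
$\sqrt{R{\left(-63,G{\left(-3,0 \right)} \right)} + 527} = \sqrt{\left(-63 + 0\right) + 527} = \sqrt{-63 + 527} = \sqrt{464} = 4 \sqrt{29}$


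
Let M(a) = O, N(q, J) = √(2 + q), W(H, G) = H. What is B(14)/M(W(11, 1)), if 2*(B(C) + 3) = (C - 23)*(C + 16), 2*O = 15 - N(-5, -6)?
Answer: -345/19 - 23*I*√3/19 ≈ -18.158 - 2.0967*I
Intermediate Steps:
O = 15/2 - I*√3/2 (O = (15 - √(2 - 5))/2 = (15 - √(-3))/2 = (15 - I*√3)/2 = 15/2 - I*√3/2 ≈ 7.5 - 0.86602*I)
M(a) = 15/2 - I*√3/2
B(C) = -3 + (-23 + C)*(16 + C)/2 (B(C) = -3 + ((C - 23)*(C + 16))/2 = -3 + ((-23 + C)*(16 + C))/2 = -3 + (-23 + C)*(16 + C)/2)
B(14)/M(W(11, 1)) = (-187 + (½)*14² - 7/2*14)/(15/2 - I*√3/2) = (-187 + (½)*196 - 49)/(15/2 - I*√3/2) = (-187 + 98 - 49)/(15/2 - I*√3/2) = -138/(15/2 - I*√3/2)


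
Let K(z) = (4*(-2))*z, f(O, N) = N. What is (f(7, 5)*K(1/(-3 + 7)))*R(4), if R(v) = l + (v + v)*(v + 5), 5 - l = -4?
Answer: -810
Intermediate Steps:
l = 9 (l = 5 - 1*(-4) = 5 + 4 = 9)
K(z) = -8*z
R(v) = 9 + 2*v*(5 + v) (R(v) = 9 + (v + v)*(v + 5) = 9 + (2*v)*(5 + v) = 9 + 2*v*(5 + v))
(f(7, 5)*K(1/(-3 + 7)))*R(4) = (5*(-8/(-3 + 7)))*(9 + 2*4**2 + 10*4) = (5*(-8/4))*(9 + 2*16 + 40) = (5*(-8*1/4))*(9 + 32 + 40) = (5*(-2))*81 = -10*81 = -810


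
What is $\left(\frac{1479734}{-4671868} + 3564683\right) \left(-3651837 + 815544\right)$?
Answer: $- \frac{23617424597599343115}{2335934} \approx -1.011 \cdot 10^{13}$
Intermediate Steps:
$\left(\frac{1479734}{-4671868} + 3564683\right) \left(-3651837 + 815544\right) = \left(1479734 \left(- \frac{1}{4671868}\right) + 3564683\right) \left(-2836293\right) = \left(- \frac{739867}{2335934} + 3564683\right) \left(-2836293\right) = \frac{8326863479055}{2335934} \left(-2836293\right) = - \frac{23617424597599343115}{2335934}$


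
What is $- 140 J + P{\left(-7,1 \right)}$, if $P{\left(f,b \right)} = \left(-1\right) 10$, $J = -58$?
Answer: $8110$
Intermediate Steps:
$P{\left(f,b \right)} = -10$
$- 140 J + P{\left(-7,1 \right)} = \left(-140\right) \left(-58\right) - 10 = 8120 - 10 = 8110$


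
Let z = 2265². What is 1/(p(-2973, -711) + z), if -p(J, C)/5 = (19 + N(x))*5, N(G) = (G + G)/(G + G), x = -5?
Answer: 1/5129725 ≈ 1.9494e-7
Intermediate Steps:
N(G) = 1 (N(G) = (2*G)/((2*G)) = (2*G)*(1/(2*G)) = 1)
z = 5130225
p(J, C) = -500 (p(J, C) = -5*(19 + 1)*5 = -100*5 = -5*100 = -500)
1/(p(-2973, -711) + z) = 1/(-500 + 5130225) = 1/5129725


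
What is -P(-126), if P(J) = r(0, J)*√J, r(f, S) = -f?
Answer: 0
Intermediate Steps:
P(J) = 0 (P(J) = (-1*0)*√J = 0*√J = 0)
-P(-126) = -1*0 = 0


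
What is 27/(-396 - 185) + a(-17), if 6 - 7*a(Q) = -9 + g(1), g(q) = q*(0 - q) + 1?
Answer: 174/83 ≈ 2.0964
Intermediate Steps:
g(q) = 1 - q**2 (g(q) = q*(-q) + 1 = -q**2 + 1 = 1 - q**2)
a(Q) = 15/7 (a(Q) = 6/7 - (-9 + (1 - 1*1**2))/7 = 6/7 - (-9 + (1 - 1*1))/7 = 6/7 - (-9 + (1 - 1))/7 = 6/7 - (-9 + 0)/7 = 6/7 - 1/7*(-9) = 6/7 + 9/7 = 15/7)
27/(-396 - 185) + a(-17) = 27/(-396 - 185) + 15/7 = 27/(-581) + 15/7 = -1/581*27 + 15/7 = -27/581 + 15/7 = 174/83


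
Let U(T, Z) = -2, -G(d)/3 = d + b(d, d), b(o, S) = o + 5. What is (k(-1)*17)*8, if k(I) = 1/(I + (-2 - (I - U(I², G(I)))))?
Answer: -34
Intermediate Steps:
b(o, S) = 5 + o
G(d) = -15 - 6*d (G(d) = -3*(d + (5 + d)) = -3*(5 + 2*d) = -15 - 6*d)
k(I) = -¼ (k(I) = 1/(I + (-2 - (I - 1*(-2)))) = 1/(I + (-2 - (I + 2))) = 1/(I + (-2 - (2 + I))) = 1/(I + (-2 + (-2 - I))) = 1/(I + (-4 - I)) = 1/(-4) = -¼)
(k(-1)*17)*8 = -¼*17*8 = -17/4*8 = -34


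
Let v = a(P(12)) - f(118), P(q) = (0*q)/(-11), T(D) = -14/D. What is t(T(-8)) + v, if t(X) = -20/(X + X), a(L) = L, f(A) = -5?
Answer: -5/7 ≈ -0.71429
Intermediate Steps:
P(q) = 0 (P(q) = 0*(-1/11) = 0)
t(X) = -10/X (t(X) = -20*1/(2*X) = -10/X)
v = 5 (v = 0 - 1*(-5) = 0 + 5 = 5)
t(T(-8)) + v = -10/((-14/(-8))) + 5 = -10/((-14*(-1/8))) + 5 = -10/7/4 + 5 = -10*4/7 + 5 = -40/7 + 5 = -5/7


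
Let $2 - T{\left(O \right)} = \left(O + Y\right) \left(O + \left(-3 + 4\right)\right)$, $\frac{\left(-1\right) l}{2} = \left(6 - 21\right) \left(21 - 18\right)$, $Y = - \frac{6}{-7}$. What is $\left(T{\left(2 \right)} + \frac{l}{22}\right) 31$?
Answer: $- \frac{5921}{77} \approx -76.896$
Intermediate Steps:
$Y = \frac{6}{7}$ ($Y = \left(-6\right) \left(- \frac{1}{7}\right) = \frac{6}{7} \approx 0.85714$)
$l = 90$ ($l = - 2 \left(6 - 21\right) \left(21 - 18\right) = - 2 \left(\left(-15\right) 3\right) = \left(-2\right) \left(-45\right) = 90$)
$T{\left(O \right)} = 2 - \left(1 + O\right) \left(\frac{6}{7} + O\right)$ ($T{\left(O \right)} = 2 - \left(O + \frac{6}{7}\right) \left(O + \left(-3 + 4\right)\right) = 2 - \left(\frac{6}{7} + O\right) \left(O + 1\right) = 2 - \left(\frac{6}{7} + O\right) \left(1 + O\right) = 2 - \left(1 + O\right) \left(\frac{6}{7} + O\right)$)
$\left(T{\left(2 \right)} + \frac{l}{22}\right) 31 = \left(\left(\frac{8}{7} - 2^{2} - \frac{26}{7}\right) + \frac{90}{22}\right) 31 = \left(\left(\frac{8}{7} - 4 - \frac{26}{7}\right) + 90 \cdot \frac{1}{22}\right) 31 = \left(\left(\frac{8}{7} - 4 - \frac{26}{7}\right) + \frac{45}{11}\right) 31 = \left(- \frac{46}{7} + \frac{45}{11}\right) 31 = \left(- \frac{191}{77}\right) 31 = - \frac{5921}{77}$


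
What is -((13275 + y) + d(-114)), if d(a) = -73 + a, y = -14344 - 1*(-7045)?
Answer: -5789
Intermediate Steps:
y = -7299 (y = -14344 + 7045 = -7299)
-((13275 + y) + d(-114)) = -((13275 - 7299) + (-73 - 114)) = -(5976 - 187) = -1*5789 = -5789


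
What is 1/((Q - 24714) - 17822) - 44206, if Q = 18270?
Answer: -1072702797/24266 ≈ -44206.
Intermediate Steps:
1/((Q - 24714) - 17822) - 44206 = 1/((18270 - 24714) - 17822) - 44206 = 1/(-6444 - 17822) - 44206 = 1/(-24266) - 44206 = -1/24266 - 44206 = -1072702797/24266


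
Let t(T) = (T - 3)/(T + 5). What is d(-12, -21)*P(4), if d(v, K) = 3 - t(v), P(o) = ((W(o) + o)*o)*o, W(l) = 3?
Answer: 96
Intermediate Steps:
t(T) = (-3 + T)/(5 + T)
P(o) = o²*(3 + o) (P(o) = ((3 + o)*o)*o = (o*(3 + o))*o = o²*(3 + o))
d(v, K) = 3 - (-3 + v)/(5 + v)
d(-12, -21)*P(4) = (2*(9 - 12)/(5 - 12))*(4²*(3 + 4)) = (2*(-3)/(-7))*(16*7) = (2*(-⅐)*(-3))*112 = (6/7)*112 = 96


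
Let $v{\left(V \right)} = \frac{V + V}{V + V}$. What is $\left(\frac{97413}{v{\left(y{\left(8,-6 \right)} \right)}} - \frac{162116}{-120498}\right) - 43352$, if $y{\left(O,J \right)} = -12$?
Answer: $\frac{3257202247}{60249} \approx 54062.0$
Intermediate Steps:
$v{\left(V \right)} = 1$ ($v{\left(V \right)} = \frac{2 V}{2 V} = 2 V \frac{1}{2 V} = 1$)
$\left(\frac{97413}{v{\left(y{\left(8,-6 \right)} \right)}} - \frac{162116}{-120498}\right) - 43352 = \left(\frac{97413}{1} - \frac{162116}{-120498}\right) - 43352 = \left(97413 \cdot 1 - - \frac{81058}{60249}\right) - 43352 = \left(97413 + \frac{81058}{60249}\right) - 43352 = \frac{5869116895}{60249} - 43352 = \frac{3257202247}{60249}$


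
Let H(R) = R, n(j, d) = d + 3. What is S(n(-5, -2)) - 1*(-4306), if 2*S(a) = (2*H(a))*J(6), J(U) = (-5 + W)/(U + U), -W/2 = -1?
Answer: 17223/4 ≈ 4305.8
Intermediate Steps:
W = 2 (W = -2*(-1) = 2)
n(j, d) = 3 + d
J(U) = -3/(2*U) (J(U) = (-5 + 2)/(U + U) = -3*1/(2*U) = -3/(2*U))
S(a) = -a/4 (S(a) = ((2*a)*(-3/2/6))/2 = ((2*a)*(-3/2*⅙))/2 = ((2*a)*(-¼))/2 = (-a/2)/2 = -a/4)
S(n(-5, -2)) - 1*(-4306) = -(3 - 2)/4 - 1*(-4306) = -¼*1 + 4306 = -¼ + 4306 = 17223/4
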